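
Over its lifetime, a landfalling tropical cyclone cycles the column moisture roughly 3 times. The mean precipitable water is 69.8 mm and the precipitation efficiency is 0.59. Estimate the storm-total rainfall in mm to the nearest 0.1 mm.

Each cycle deposits ε × PW = 0.59 × 69.8 = 41.182 mm.
Over 3 cycles: 3 × 41.182 = 123.5 mm.

rainfall ≈ 123.5 mm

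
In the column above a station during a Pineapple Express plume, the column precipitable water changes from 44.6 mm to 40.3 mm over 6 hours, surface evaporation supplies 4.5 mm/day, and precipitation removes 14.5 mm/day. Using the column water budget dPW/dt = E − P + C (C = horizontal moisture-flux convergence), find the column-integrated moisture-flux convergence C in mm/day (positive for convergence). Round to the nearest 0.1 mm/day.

dPW/dt = (40.3 − 44.6) mm / (6/24 day) = -17.200 mm/day.
C = dPW/dt − E + P = (-17.200) − 4.5 + 14.5 = -7.2 mm/day.

C ≈ -7.2 mm/day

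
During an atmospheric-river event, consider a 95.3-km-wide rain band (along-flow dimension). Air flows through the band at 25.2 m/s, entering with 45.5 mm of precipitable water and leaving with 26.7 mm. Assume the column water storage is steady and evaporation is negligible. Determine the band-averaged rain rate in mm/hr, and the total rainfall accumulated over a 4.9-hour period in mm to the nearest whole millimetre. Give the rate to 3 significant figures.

R ≈ 17.9 mm/hr; total ≈ 88 mm

Column moisture flux per unit crosswind length is F = V × PW.
Inflow: F_in = 25.2 × 45.5 = 1146.6 mm·m/s
Outflow: F_out = 25.2 × 26.7 = 672.84 mm·m/s
Steady-state rate R = (F_in − F_out)/L = (1146.6 − 672.84) / 95300 m = 4.971e-03 mm/s.
R = 4.971e-03 × 3600 = 17.9 mm/hr.
Over 4.9 h: total = 17.9 × 4.9 = 87.71 ≈ 88 mm.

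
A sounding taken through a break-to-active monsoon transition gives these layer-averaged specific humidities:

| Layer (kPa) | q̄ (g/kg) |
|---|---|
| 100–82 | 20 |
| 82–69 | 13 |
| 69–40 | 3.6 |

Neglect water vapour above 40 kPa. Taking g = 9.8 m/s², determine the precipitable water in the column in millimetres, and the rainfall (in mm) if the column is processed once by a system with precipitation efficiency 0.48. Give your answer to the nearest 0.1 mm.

PW ≈ 64.6 mm; rainfall ≈ 31.0 mm

Precipitable water is the column-integrated vapour mass per unit area: PW = (1/g) Σ q̄ Δp, with q in kg/kg and Δp in Pa (1 kg/m² of water = 1 mm).
Layer 100–82 kPa: Δp = 180 hPa = 18000 Pa, q̄ = 0.02 kg/kg → 0.02 × 18000 / 9.8 = 36.73 mm
Layer 82–69 kPa: Δp = 130 hPa = 13000 Pa, q̄ = 0.013 kg/kg → 0.013 × 13000 / 9.8 = 17.24 mm
Layer 69–40 kPa: Δp = 290 hPa = 29000 Pa, q̄ = 0.0036 kg/kg → 0.0036 × 29000 / 9.8 = 10.65 mm
PW = 36.73 + 17.24 + 10.65 = 64.62 ≈ 64.6 mm.
Rainfall = ε × PW = 0.48 × 64.6 = 31.0 mm.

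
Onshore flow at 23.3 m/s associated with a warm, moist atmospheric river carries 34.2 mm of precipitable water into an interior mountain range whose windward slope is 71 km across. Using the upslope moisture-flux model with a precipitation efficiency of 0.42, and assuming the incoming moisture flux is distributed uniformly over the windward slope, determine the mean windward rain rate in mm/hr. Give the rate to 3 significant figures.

Incoming column moisture flux per unit ridge length: F = V × PW = 23.3 × 34.2 = 796.86 mm·m/s.
Spread over the 71 km slope with efficiency ε = 0.42: R = ε·F/W = 0.42 × 796.86 / 71000 m = 4.714e-03 mm/s.
R = 4.714e-03 × 3600 = 17.0 mm/hr.

R ≈ 17.0 mm/hr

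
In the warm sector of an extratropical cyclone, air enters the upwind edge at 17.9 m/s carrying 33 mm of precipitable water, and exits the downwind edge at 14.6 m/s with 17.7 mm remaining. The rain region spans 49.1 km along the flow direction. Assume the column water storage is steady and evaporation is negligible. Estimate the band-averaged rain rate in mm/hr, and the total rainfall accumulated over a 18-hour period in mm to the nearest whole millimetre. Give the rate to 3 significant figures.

R ≈ 24.4 mm/hr; total ≈ 439 mm

Column moisture flux per unit crosswind length is F = V × PW.
Inflow: F_in = 17.9 × 33 = 590.7 mm·m/s
Outflow: F_out = 14.6 × 17.7 = 258.42 mm·m/s
Steady-state rate R = (F_in − F_out)/L = (590.7 − 258.42) / 49100 m = 6.767e-03 mm/s.
R = 6.767e-03 × 3600 = 24.4 mm/hr.
Over 18 h: total = 24.4 × 18 = 439.2 ≈ 439 mm.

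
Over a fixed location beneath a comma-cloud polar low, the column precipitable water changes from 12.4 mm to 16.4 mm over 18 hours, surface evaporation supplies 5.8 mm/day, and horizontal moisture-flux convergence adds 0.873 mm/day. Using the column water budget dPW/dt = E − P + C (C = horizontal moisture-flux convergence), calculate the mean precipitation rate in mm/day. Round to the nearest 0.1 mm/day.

dPW/dt = (16.4 − 12.4) mm / (18/24 day) = +5.333 mm/day.
P = E + C − dPW/dt = 5.8 + (0.873) − (+5.333) = 1.3 mm/day.

P ≈ 1.3 mm/day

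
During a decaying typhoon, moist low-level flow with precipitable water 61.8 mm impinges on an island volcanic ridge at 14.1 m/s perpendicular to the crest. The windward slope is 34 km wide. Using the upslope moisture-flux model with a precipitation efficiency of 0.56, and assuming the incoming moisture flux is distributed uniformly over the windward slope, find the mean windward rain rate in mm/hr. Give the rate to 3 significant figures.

R ≈ 51.7 mm/hr

Incoming column moisture flux per unit ridge length: F = V × PW = 14.1 × 61.8 = 871.38 mm·m/s.
Spread over the 34 km slope with efficiency ε = 0.56: R = ε·F/W = 0.56 × 871.38 / 34000 m = 1.435e-02 mm/s.
R = 1.435e-02 × 3600 = 51.7 mm/hr.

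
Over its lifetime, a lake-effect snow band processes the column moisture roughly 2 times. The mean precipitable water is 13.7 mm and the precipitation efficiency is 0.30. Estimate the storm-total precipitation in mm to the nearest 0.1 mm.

precipitation ≈ 8.2 mm

Each cycle deposits ε × PW = 0.30 × 13.7 = 4.11 mm.
Over 2 cycles: 2 × 4.11 = 8.2 mm.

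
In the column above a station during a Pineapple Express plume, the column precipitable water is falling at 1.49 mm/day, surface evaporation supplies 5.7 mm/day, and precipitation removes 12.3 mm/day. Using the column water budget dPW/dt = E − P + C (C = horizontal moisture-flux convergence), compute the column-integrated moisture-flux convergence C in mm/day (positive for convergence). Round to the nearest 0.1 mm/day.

C ≈ 5.1 mm/day

dPW/dt = -1.49 mm/day.
C = dPW/dt − E + P = (-1.49) − 5.7 + 12.3 = 5.1 mm/day.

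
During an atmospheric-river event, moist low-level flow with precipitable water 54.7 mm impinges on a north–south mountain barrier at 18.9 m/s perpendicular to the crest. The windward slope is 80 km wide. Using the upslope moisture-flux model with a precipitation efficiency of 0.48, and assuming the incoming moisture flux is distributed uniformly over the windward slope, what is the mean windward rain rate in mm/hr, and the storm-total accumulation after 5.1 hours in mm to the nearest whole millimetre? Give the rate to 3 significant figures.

R ≈ 22.3 mm/hr; total ≈ 114 mm

Incoming column moisture flux per unit ridge length: F = V × PW = 18.9 × 54.7 = 1033.83 mm·m/s.
Spread over the 80 km slope with efficiency ε = 0.48: R = ε·F/W = 0.48 × 1033.83 / 80000 m = 6.203e-03 mm/s.
R = 6.203e-03 × 3600 = 22.3 mm/hr.
Over 5.1 h: total = 22.3 × 5.1 = 113.73 ≈ 114 mm.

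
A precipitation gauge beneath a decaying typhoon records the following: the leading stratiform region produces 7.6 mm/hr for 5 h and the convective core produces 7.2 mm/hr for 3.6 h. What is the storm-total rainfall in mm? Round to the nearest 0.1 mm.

Total = Σ Rᵢ Δtᵢ = 7.6 × 5 + 7.2 × 3.6
      = 38 + 25.92 = 63.9 mm.

total ≈ 63.9 mm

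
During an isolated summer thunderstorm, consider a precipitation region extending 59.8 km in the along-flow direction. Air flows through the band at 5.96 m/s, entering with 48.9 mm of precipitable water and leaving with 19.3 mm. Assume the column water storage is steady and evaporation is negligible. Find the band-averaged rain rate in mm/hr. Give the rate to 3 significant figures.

Column moisture flux per unit crosswind length is F = V × PW.
Inflow: F_in = 5.96 × 48.9 = 291.444 mm·m/s
Outflow: F_out = 5.96 × 19.3 = 115.028 mm·m/s
Steady-state rate R = (F_in − F_out)/L = (291.444 − 115.028) / 59800 m = 2.950e-03 mm/s.
R = 2.950e-03 × 3600 = 10.6 mm/hr.

R ≈ 10.6 mm/hr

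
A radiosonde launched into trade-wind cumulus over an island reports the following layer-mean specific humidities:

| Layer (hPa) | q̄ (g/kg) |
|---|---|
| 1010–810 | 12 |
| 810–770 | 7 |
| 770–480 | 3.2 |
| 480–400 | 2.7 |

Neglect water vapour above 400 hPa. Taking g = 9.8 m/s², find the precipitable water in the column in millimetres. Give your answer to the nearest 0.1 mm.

Precipitable water is the column-integrated vapour mass per unit area: PW = (1/g) Σ q̄ Δp, with q in kg/kg and Δp in Pa (1 kg/m² of water = 1 mm).
Layer 1010–810 hPa: Δp = 200 hPa = 20000 Pa, q̄ = 0.012 kg/kg → 0.012 × 20000 / 9.8 = 24.49 mm
Layer 810–770 hPa: Δp = 40 hPa = 4000 Pa, q̄ = 0.007 kg/kg → 0.007 × 4000 / 9.8 = 2.86 mm
Layer 770–480 hPa: Δp = 290 hPa = 29000 Pa, q̄ = 0.0032 kg/kg → 0.0032 × 29000 / 9.8 = 9.47 mm
Layer 480–400 hPa: Δp = 80 hPa = 8000 Pa, q̄ = 0.0027 kg/kg → 0.0027 × 8000 / 9.8 = 2.20 mm
PW = 24.49 + 2.86 + 9.47 + 2.20 = 39.02 ≈ 39.0 mm.

PW ≈ 39.0 mm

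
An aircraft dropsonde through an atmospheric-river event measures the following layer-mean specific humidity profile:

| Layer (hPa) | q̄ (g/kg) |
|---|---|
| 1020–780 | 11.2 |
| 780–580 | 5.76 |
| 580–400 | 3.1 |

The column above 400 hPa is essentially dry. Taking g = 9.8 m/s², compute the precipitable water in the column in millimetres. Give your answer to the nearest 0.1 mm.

PW ≈ 44.9 mm

Precipitable water is the column-integrated vapour mass per unit area: PW = (1/g) Σ q̄ Δp, with q in kg/kg and Δp in Pa (1 kg/m² of water = 1 mm).
Layer 1020–780 hPa: Δp = 240 hPa = 24000 Pa, q̄ = 0.0112 kg/kg → 0.0112 × 24000 / 9.8 = 27.43 mm
Layer 780–580 hPa: Δp = 200 hPa = 20000 Pa, q̄ = 0.00576 kg/kg → 0.00576 × 20000 / 9.8 = 11.76 mm
Layer 580–400 hPa: Δp = 180 hPa = 18000 Pa, q̄ = 0.0031 kg/kg → 0.0031 × 18000 / 9.8 = 5.69 mm
PW = 27.43 + 11.76 + 5.69 = 44.88 ≈ 44.9 mm.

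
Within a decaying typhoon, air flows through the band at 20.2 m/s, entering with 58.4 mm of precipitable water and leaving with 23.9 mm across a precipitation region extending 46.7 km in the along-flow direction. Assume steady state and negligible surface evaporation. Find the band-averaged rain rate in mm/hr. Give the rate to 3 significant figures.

Column moisture flux per unit crosswind length is F = V × PW.
Inflow: F_in = 20.2 × 58.4 = 1179.68 mm·m/s
Outflow: F_out = 20.2 × 23.9 = 482.78 mm·m/s
Steady-state rate R = (F_in − F_out)/L = (1179.68 − 482.78) / 46700 m = 1.492e-02 mm/s.
R = 1.492e-02 × 3600 = 53.7 mm/hr.

R ≈ 53.7 mm/hr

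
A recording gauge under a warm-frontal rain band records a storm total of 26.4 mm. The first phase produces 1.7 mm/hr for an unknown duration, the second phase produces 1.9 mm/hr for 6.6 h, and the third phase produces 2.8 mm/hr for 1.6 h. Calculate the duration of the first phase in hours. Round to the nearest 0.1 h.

duration ≈ 5.5 h

Known phases: 1.9 × 6.6 + 2.8 × 1.6 = 12.54 + 4.48 = 17.02 mm.
Remaining depth = 26.4 − 17.02 = 9.38 mm.
Duration = 9.38 / 1.7 = 5.5 h.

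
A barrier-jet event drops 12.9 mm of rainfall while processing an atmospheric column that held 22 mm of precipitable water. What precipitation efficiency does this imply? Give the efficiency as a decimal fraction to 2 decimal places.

ε ≈ 0.59

ε = rainfall / PW = 12.9 / 22 = 0.59.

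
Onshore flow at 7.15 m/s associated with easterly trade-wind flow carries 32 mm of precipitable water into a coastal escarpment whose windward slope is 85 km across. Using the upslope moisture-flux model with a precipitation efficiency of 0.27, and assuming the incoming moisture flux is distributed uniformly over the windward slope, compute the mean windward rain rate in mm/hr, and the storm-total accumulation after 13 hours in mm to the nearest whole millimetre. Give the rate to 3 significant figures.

R ≈ 2.62 mm/hr; total ≈ 34 mm

Incoming column moisture flux per unit ridge length: F = V × PW = 7.15 × 32 = 228.8 mm·m/s.
Spread over the 85 km slope with efficiency ε = 0.27: R = ε·F/W = 0.27 × 228.8 / 85000 m = 7.268e-04 mm/s.
R = 7.268e-04 × 3600 = 2.62 mm/hr.
Over 13 h: total = 2.62 × 13 = 34.06 ≈ 34 mm.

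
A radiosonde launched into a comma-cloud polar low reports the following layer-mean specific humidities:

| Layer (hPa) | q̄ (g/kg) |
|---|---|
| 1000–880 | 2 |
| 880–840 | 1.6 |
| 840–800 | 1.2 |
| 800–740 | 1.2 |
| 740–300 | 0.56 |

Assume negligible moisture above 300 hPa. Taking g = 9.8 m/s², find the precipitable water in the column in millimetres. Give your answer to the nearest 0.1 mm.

Precipitable water is the column-integrated vapour mass per unit area: PW = (1/g) Σ q̄ Δp, with q in kg/kg and Δp in Pa (1 kg/m² of water = 1 mm).
Layer 1000–880 hPa: Δp = 120 hPa = 12000 Pa, q̄ = 0.002 kg/kg → 0.002 × 12000 / 9.8 = 2.45 mm
Layer 880–840 hPa: Δp = 40 hPa = 4000 Pa, q̄ = 0.0016 kg/kg → 0.0016 × 4000 / 9.8 = 0.65 mm
Layer 840–800 hPa: Δp = 40 hPa = 4000 Pa, q̄ = 0.0012 kg/kg → 0.0012 × 4000 / 9.8 = 0.49 mm
Layer 800–740 hPa: Δp = 60 hPa = 6000 Pa, q̄ = 0.0012 kg/kg → 0.0012 × 6000 / 9.8 = 0.73 mm
Layer 740–300 hPa: Δp = 440 hPa = 44000 Pa, q̄ = 0.00056 kg/kg → 0.00056 × 44000 / 9.8 = 2.51 mm
PW = 2.45 + 0.65 + 0.49 + 0.73 + 2.51 = 6.83 ≈ 6.8 mm.

PW ≈ 6.8 mm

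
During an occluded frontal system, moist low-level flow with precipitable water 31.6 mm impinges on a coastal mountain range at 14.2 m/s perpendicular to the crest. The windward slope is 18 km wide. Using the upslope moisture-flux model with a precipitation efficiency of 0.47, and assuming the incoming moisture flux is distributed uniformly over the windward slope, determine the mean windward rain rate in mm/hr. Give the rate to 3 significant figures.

Incoming column moisture flux per unit ridge length: F = V × PW = 14.2 × 31.6 = 448.72 mm·m/s.
Spread over the 18 km slope with efficiency ε = 0.47: R = ε·F/W = 0.47 × 448.72 / 18000 m = 1.172e-02 mm/s.
R = 1.172e-02 × 3600 = 42.2 mm/hr.

R ≈ 42.2 mm/hr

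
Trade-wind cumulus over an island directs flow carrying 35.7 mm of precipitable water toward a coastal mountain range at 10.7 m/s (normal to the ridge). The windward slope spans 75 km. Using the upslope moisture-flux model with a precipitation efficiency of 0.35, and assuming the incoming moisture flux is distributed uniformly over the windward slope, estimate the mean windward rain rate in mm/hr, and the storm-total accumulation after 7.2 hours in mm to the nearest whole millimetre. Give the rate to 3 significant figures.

Incoming column moisture flux per unit ridge length: F = V × PW = 10.7 × 35.7 = 381.99 mm·m/s.
Spread over the 75 km slope with efficiency ε = 0.35: R = ε·F/W = 0.35 × 381.99 / 75000 m = 1.783e-03 mm/s.
R = 1.783e-03 × 3600 = 6.42 mm/hr.
Over 7.2 h: total = 6.42 × 7.2 = 46.224 ≈ 46 mm.

R ≈ 6.42 mm/hr; total ≈ 46 mm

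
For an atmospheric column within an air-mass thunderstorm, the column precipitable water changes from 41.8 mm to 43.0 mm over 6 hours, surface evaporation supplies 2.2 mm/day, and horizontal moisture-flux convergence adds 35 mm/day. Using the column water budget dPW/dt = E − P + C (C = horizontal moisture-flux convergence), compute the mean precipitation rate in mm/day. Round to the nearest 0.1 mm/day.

dPW/dt = (43.0 − 41.8) mm / (6/24 day) = +4.800 mm/day.
P = E + C − dPW/dt = 2.2 + (35) − (+4.800) = 32.4 mm/day.

P ≈ 32.4 mm/day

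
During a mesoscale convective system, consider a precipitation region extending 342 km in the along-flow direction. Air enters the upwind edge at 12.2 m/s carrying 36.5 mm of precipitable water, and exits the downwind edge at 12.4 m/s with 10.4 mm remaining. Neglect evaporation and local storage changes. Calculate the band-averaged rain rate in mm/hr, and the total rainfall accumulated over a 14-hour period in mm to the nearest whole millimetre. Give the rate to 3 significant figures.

R ≈ 3.33 mm/hr; total ≈ 47 mm

Column moisture flux per unit crosswind length is F = V × PW.
Inflow: F_in = 12.2 × 36.5 = 445.3 mm·m/s
Outflow: F_out = 12.4 × 10.4 = 128.96 mm·m/s
Steady-state rate R = (F_in − F_out)/L = (445.3 − 128.96) / 342000 m = 9.250e-04 mm/s.
R = 9.250e-04 × 3600 = 3.33 mm/hr.
Over 14 h: total = 3.33 × 14 = 46.62 ≈ 47 mm.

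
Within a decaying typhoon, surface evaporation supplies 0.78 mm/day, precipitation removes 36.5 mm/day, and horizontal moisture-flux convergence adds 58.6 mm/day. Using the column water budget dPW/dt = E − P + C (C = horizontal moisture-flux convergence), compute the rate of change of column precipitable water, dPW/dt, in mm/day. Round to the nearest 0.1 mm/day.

dPW/dt ≈ 22.9 mm/day

dPW/dt = E − P + C = 0.78 − 36.5 + (58.6) = 22.9 mm/day.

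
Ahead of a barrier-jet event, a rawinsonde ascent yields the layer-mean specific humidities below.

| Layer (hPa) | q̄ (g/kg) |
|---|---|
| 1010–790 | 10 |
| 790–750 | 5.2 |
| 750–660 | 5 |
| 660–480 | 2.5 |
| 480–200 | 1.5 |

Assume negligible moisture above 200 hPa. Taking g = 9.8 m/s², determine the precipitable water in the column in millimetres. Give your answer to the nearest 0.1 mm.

Precipitable water is the column-integrated vapour mass per unit area: PW = (1/g) Σ q̄ Δp, with q in kg/kg and Δp in Pa (1 kg/m² of water = 1 mm).
Layer 1010–790 hPa: Δp = 220 hPa = 22000 Pa, q̄ = 0.01 kg/kg → 0.01 × 22000 / 9.8 = 22.45 mm
Layer 790–750 hPa: Δp = 40 hPa = 4000 Pa, q̄ = 0.0052 kg/kg → 0.0052 × 4000 / 9.8 = 2.12 mm
Layer 750–660 hPa: Δp = 90 hPa = 9000 Pa, q̄ = 0.005 kg/kg → 0.005 × 9000 / 9.8 = 4.59 mm
Layer 660–480 hPa: Δp = 180 hPa = 18000 Pa, q̄ = 0.0025 kg/kg → 0.0025 × 18000 / 9.8 = 4.59 mm
Layer 480–200 hPa: Δp = 280 hPa = 28000 Pa, q̄ = 0.0015 kg/kg → 0.0015 × 28000 / 9.8 = 4.29 mm
PW = 22.45 + 2.12 + 4.59 + 4.59 + 4.29 = 38.04 ≈ 38.0 mm.

PW ≈ 38.0 mm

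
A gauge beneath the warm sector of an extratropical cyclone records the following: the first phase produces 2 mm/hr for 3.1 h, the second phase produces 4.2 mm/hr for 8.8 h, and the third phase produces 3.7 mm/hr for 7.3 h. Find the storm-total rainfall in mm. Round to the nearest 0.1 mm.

total ≈ 70.2 mm

Total = Σ Rᵢ Δtᵢ = 2 × 3.1 + 4.2 × 8.8 + 3.7 × 7.3
      = 6.2 + 36.96 + 27.01 = 70.2 mm.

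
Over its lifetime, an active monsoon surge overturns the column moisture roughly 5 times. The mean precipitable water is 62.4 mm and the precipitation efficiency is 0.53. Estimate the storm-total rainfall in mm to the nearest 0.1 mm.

Each cycle deposits ε × PW = 0.53 × 62.4 = 33.072 mm.
Over 5 cycles: 5 × 33.072 = 165.4 mm.

rainfall ≈ 165.4 mm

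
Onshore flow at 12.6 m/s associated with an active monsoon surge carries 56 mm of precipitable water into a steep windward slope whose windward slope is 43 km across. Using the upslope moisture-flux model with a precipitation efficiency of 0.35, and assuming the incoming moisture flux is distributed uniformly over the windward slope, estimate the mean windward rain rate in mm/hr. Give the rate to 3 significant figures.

Incoming column moisture flux per unit ridge length: F = V × PW = 12.6 × 56 = 705.6 mm·m/s.
Spread over the 43 km slope with efficiency ε = 0.35: R = ε·F/W = 0.35 × 705.6 / 43000 m = 5.743e-03 mm/s.
R = 5.743e-03 × 3600 = 20.7 mm/hr.

R ≈ 20.7 mm/hr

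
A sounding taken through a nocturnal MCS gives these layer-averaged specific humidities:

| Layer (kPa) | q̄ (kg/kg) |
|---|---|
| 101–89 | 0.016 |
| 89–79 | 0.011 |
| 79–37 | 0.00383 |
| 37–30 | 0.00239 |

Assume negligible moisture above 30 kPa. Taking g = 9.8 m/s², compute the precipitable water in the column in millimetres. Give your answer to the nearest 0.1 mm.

Precipitable water is the column-integrated vapour mass per unit area: PW = (1/g) Σ q̄ Δp, with q in kg/kg and Δp in Pa (1 kg/m² of water = 1 mm).
Layer 101–89 kPa: Δp = 120 hPa = 12000 Pa, q̄ = 0.016 kg/kg → 0.016 × 12000 / 9.8 = 19.59 mm
Layer 89–79 kPa: Δp = 100 hPa = 10000 Pa, q̄ = 0.011 kg/kg → 0.011 × 10000 / 9.8 = 11.22 mm
Layer 79–37 kPa: Δp = 420 hPa = 42000 Pa, q̄ = 0.00383 kg/kg → 0.00383 × 42000 / 9.8 = 16.41 mm
Layer 37–30 kPa: Δp = 70 hPa = 7000 Pa, q̄ = 0.00239 kg/kg → 0.00239 × 7000 / 9.8 = 1.71 mm
PW = 19.59 + 11.22 + 16.41 + 1.71 = 48.93 ≈ 48.9 mm.

PW ≈ 48.9 mm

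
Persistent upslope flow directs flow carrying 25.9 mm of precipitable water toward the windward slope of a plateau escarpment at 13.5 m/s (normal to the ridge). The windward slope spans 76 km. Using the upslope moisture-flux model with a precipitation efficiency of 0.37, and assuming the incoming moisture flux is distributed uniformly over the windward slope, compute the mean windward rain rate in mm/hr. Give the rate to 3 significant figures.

R ≈ 6.13 mm/hr

Incoming column moisture flux per unit ridge length: F = V × PW = 13.5 × 25.9 = 349.65 mm·m/s.
Spread over the 76 km slope with efficiency ε = 0.37: R = ε·F/W = 0.37 × 349.65 / 76000 m = 1.702e-03 mm/s.
R = 1.702e-03 × 3600 = 6.13 mm/hr.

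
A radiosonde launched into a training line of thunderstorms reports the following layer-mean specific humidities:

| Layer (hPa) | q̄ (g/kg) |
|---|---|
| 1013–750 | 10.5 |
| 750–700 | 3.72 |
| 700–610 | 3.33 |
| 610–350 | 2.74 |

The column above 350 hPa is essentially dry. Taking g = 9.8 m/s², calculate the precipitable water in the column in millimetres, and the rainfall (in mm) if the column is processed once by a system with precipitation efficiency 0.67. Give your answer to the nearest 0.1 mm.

Precipitable water is the column-integrated vapour mass per unit area: PW = (1/g) Σ q̄ Δp, with q in kg/kg and Δp in Pa (1 kg/m² of water = 1 mm).
Layer 1013–750 hPa: Δp = 263 hPa = 26300 Pa, q̄ = 0.0105 kg/kg → 0.0105 × 26300 / 9.8 = 28.18 mm
Layer 750–700 hPa: Δp = 50 hPa = 5000 Pa, q̄ = 0.00372 kg/kg → 0.00372 × 5000 / 9.8 = 1.90 mm
Layer 700–610 hPa: Δp = 90 hPa = 9000 Pa, q̄ = 0.00333 kg/kg → 0.00333 × 9000 / 9.8 = 3.06 mm
Layer 610–350 hPa: Δp = 260 hPa = 26000 Pa, q̄ = 0.00274 kg/kg → 0.00274 × 26000 / 9.8 = 7.27 mm
PW = 28.18 + 1.90 + 3.06 + 7.27 = 40.41 ≈ 40.4 mm.
Rainfall = ε × PW = 0.67 × 40.4 = 27.1 mm.

PW ≈ 40.4 mm; rainfall ≈ 27.1 mm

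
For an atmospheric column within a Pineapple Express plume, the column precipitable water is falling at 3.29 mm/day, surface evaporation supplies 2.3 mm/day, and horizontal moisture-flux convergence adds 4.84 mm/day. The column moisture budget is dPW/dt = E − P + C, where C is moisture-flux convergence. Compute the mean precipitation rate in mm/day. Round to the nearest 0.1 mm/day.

dPW/dt = -3.29 mm/day.
P = E + C − dPW/dt = 2.3 + (4.84) − (-3.29) = 10.4 mm/day.

P ≈ 10.4 mm/day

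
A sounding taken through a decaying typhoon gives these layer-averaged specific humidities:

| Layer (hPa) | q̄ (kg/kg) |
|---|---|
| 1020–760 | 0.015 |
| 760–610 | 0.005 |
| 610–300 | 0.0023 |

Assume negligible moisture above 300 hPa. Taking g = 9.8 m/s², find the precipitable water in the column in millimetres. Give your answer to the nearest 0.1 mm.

PW ≈ 54.7 mm

Precipitable water is the column-integrated vapour mass per unit area: PW = (1/g) Σ q̄ Δp, with q in kg/kg and Δp in Pa (1 kg/m² of water = 1 mm).
Layer 1020–760 hPa: Δp = 260 hPa = 26000 Pa, q̄ = 0.015 kg/kg → 0.015 × 26000 / 9.8 = 39.80 mm
Layer 760–610 hPa: Δp = 150 hPa = 15000 Pa, q̄ = 0.005 kg/kg → 0.005 × 15000 / 9.8 = 7.65 mm
Layer 610–300 hPa: Δp = 310 hPa = 31000 Pa, q̄ = 0.0023 kg/kg → 0.0023 × 31000 / 9.8 = 7.28 mm
PW = 39.80 + 7.65 + 7.28 = 54.73 ≈ 54.7 mm.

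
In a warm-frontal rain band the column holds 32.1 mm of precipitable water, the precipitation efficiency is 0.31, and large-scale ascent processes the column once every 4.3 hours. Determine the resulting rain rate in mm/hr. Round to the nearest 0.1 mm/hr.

R ≈ 2.3 mm/hr

Each overturning extracts ε × PW = 0.31 × 32.1 = 9.951 mm.
Rate = ε·PW / τ = 9.951 / 4.3 h = 2.3 mm/hr.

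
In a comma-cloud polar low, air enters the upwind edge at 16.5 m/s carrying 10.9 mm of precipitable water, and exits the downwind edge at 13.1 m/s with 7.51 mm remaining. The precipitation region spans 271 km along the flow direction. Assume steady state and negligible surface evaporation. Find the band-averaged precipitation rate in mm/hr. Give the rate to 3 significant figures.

R ≈ 1.08 mm/hr

Column moisture flux per unit crosswind length is F = V × PW.
Inflow: F_in = 16.5 × 10.9 = 179.85 mm·m/s
Outflow: F_out = 13.1 × 7.51 = 98.381 mm·m/s
Steady-state rate R = (F_in − F_out)/L = (179.85 − 98.381) / 271000 m = 3.006e-04 mm/s.
R = 3.006e-04 × 3600 = 1.08 mm/hr.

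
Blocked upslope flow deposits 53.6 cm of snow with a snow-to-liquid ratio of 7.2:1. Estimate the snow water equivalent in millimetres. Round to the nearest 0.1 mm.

SWE = snow depth / ratio = 53.6 cm / 7.2 = 7.444 cm = 74.4 mm.

SWE ≈ 74.4 mm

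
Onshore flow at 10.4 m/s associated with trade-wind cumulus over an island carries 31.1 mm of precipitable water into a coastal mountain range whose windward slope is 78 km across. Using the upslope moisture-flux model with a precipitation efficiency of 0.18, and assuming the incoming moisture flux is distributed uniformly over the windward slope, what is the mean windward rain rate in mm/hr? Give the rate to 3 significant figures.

Incoming column moisture flux per unit ridge length: F = V × PW = 10.4 × 31.1 = 323.44 mm·m/s.
Spread over the 78 km slope with efficiency ε = 0.18: R = ε·F/W = 0.18 × 323.44 / 78000 m = 7.464e-04 mm/s.
R = 7.464e-04 × 3600 = 2.69 mm/hr.

R ≈ 2.69 mm/hr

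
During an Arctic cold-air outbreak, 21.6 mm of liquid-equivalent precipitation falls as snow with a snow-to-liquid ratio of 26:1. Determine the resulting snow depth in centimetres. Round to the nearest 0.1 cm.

Snow depth = liquid × ratio = 21.6 mm × 26 = 561.6 mm = 56.2 cm.

snow depth ≈ 56.2 cm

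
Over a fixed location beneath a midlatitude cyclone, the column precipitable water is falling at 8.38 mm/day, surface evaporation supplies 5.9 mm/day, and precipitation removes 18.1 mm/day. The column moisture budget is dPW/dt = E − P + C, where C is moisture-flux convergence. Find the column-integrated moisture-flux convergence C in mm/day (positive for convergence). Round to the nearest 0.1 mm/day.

C ≈ 3.8 mm/day

dPW/dt = -8.38 mm/day.
C = dPW/dt − E + P = (-8.38) − 5.9 + 18.1 = 3.8 mm/day.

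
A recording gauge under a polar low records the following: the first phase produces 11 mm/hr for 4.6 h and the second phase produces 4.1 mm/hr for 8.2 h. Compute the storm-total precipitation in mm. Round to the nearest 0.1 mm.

Total = Σ Rᵢ Δtᵢ = 11 × 4.6 + 4.1 × 8.2
      = 50.6 + 33.62 = 84.2 mm.

total ≈ 84.2 mm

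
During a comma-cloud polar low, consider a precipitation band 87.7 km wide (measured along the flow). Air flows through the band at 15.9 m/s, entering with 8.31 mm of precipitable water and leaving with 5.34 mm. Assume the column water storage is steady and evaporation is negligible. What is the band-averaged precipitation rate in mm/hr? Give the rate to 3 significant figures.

R ≈ 1.94 mm/hr

Column moisture flux per unit crosswind length is F = V × PW.
Inflow: F_in = 15.9 × 8.31 = 132.129 mm·m/s
Outflow: F_out = 15.9 × 5.34 = 84.906 mm·m/s
Steady-state rate R = (F_in − F_out)/L = (132.129 − 84.906) / 87700 m = 5.385e-04 mm/s.
R = 5.385e-04 × 3600 = 1.94 mm/hr.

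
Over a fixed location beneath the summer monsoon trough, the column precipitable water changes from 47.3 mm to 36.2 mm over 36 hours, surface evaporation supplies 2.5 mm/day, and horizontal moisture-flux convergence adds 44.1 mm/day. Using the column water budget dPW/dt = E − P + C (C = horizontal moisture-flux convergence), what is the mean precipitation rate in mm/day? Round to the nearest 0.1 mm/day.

P ≈ 54.0 mm/day

dPW/dt = (36.2 − 47.3) mm / (36/24 day) = -7.400 mm/day.
P = E + C − dPW/dt = 2.5 + (44.1) − (-7.400) = 54.0 mm/day.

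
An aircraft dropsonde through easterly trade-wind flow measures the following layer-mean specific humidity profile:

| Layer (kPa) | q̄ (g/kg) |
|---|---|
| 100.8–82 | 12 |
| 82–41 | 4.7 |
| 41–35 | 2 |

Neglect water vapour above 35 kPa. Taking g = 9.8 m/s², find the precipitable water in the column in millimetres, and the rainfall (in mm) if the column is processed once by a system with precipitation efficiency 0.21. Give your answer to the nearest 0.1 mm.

PW ≈ 43.9 mm; rainfall ≈ 9.2 mm

Precipitable water is the column-integrated vapour mass per unit area: PW = (1/g) Σ q̄ Δp, with q in kg/kg and Δp in Pa (1 kg/m² of water = 1 mm).
Layer 100.8–82 kPa: Δp = 188 hPa = 18800 Pa, q̄ = 0.012 kg/kg → 0.012 × 18800 / 9.8 = 23.02 mm
Layer 82–41 kPa: Δp = 410 hPa = 41000 Pa, q̄ = 0.0047 kg/kg → 0.0047 × 41000 / 9.8 = 19.66 mm
Layer 41–35 kPa: Δp = 60 hPa = 6000 Pa, q̄ = 0.002 kg/kg → 0.002 × 6000 / 9.8 = 1.22 mm
PW = 23.02 + 19.66 + 1.22 = 43.90 ≈ 43.9 mm.
Rainfall = ε × PW = 0.21 × 43.9 = 9.2 mm.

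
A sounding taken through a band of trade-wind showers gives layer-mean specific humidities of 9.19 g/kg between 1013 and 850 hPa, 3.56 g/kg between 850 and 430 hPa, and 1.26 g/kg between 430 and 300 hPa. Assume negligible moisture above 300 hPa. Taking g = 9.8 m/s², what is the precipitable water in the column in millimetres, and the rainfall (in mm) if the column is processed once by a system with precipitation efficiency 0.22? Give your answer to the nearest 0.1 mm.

Precipitable water is the column-integrated vapour mass per unit area: PW = (1/g) Σ q̄ Δp, with q in kg/kg and Δp in Pa (1 kg/m² of water = 1 mm).
Layer 1013–850 hPa: Δp = 163 hPa = 16300 Pa, q̄ = 0.00919 kg/kg → 0.00919 × 16300 / 9.8 = 15.29 mm
Layer 850–430 hPa: Δp = 420 hPa = 42000 Pa, q̄ = 0.00356 kg/kg → 0.00356 × 42000 / 9.8 = 15.26 mm
Layer 430–300 hPa: Δp = 130 hPa = 13000 Pa, q̄ = 0.00126 kg/kg → 0.00126 × 13000 / 9.8 = 1.67 mm
PW = 15.29 + 15.26 + 1.67 = 32.22 ≈ 32.2 mm.
Rainfall = ε × PW = 0.22 × 32.2 = 7.1 mm.

PW ≈ 32.2 mm; rainfall ≈ 7.1 mm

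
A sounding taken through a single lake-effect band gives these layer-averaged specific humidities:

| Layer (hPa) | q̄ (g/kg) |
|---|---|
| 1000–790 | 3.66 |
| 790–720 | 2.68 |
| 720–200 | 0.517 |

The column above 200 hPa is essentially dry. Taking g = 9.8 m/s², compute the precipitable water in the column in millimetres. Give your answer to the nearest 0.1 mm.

Precipitable water is the column-integrated vapour mass per unit area: PW = (1/g) Σ q̄ Δp, with q in kg/kg and Δp in Pa (1 kg/m² of water = 1 mm).
Layer 1000–790 hPa: Δp = 210 hPa = 21000 Pa, q̄ = 0.00366 kg/kg → 0.00366 × 21000 / 9.8 = 7.84 mm
Layer 790–720 hPa: Δp = 70 hPa = 7000 Pa, q̄ = 0.00268 kg/kg → 0.00268 × 7000 / 9.8 = 1.91 mm
Layer 720–200 hPa: Δp = 520 hPa = 52000 Pa, q̄ = 0.000517 kg/kg → 0.000517 × 52000 / 9.8 = 2.74 mm
PW = 7.84 + 1.91 + 2.74 = 12.49 ≈ 12.5 mm.

PW ≈ 12.5 mm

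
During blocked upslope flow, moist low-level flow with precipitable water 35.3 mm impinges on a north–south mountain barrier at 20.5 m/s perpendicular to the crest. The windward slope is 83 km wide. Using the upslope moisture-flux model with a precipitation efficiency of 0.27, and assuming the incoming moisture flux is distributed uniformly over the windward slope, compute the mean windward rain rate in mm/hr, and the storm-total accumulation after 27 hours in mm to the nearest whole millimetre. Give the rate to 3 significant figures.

Incoming column moisture flux per unit ridge length: F = V × PW = 20.5 × 35.3 = 723.65 mm·m/s.
Spread over the 83 km slope with efficiency ε = 0.27: R = ε·F/W = 0.27 × 723.65 / 83000 m = 2.354e-03 mm/s.
R = 2.354e-03 × 3600 = 8.47 mm/hr.
Over 27 h: total = 8.47 × 27 = 228.69 ≈ 229 mm.

R ≈ 8.47 mm/hr; total ≈ 229 mm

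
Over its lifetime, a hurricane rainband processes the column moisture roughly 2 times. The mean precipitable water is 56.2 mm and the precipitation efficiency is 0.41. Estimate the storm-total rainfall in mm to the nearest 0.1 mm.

rainfall ≈ 46.1 mm

Each cycle deposits ε × PW = 0.41 × 56.2 = 23.042 mm.
Over 2 cycles: 2 × 23.042 = 46.1 mm.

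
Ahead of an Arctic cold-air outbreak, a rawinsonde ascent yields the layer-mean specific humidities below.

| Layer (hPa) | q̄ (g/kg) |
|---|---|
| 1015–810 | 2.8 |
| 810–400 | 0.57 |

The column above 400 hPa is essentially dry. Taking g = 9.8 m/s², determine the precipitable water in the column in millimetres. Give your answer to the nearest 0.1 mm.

PW ≈ 8.2 mm

Precipitable water is the column-integrated vapour mass per unit area: PW = (1/g) Σ q̄ Δp, with q in kg/kg and Δp in Pa (1 kg/m² of water = 1 mm).
Layer 1015–810 hPa: Δp = 205 hPa = 20500 Pa, q̄ = 0.0028 kg/kg → 0.0028 × 20500 / 9.8 = 5.86 mm
Layer 810–400 hPa: Δp = 410 hPa = 41000 Pa, q̄ = 0.00057 kg/kg → 0.00057 × 41000 / 9.8 = 2.38 mm
PW = 5.86 + 2.38 = 8.24 ≈ 8.2 mm.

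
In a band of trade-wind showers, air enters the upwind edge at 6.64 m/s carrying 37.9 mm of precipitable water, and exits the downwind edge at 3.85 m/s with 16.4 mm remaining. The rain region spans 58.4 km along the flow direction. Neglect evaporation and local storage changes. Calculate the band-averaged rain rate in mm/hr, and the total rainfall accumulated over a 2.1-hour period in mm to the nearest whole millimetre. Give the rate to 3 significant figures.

R ≈ 11.6 mm/hr; total ≈ 24 mm

Column moisture flux per unit crosswind length is F = V × PW.
Inflow: F_in = 6.64 × 37.9 = 251.656 mm·m/s
Outflow: F_out = 3.85 × 16.4 = 63.14 mm·m/s
Steady-state rate R = (F_in − F_out)/L = (251.656 − 63.14) / 58400 m = 3.228e-03 mm/s.
R = 3.228e-03 × 3600 = 11.6 mm/hr.
Over 2.1 h: total = 11.6 × 2.1 = 24.36 ≈ 24 mm.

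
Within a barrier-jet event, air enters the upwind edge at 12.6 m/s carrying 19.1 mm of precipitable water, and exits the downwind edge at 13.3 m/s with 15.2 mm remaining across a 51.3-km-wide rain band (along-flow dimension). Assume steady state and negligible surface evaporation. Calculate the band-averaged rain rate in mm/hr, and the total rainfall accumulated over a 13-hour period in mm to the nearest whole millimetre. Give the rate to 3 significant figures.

R ≈ 2.70 mm/hr; total ≈ 35 mm

Column moisture flux per unit crosswind length is F = V × PW.
Inflow: F_in = 12.6 × 19.1 = 240.66 mm·m/s
Outflow: F_out = 13.3 × 15.2 = 202.16 mm·m/s
Steady-state rate R = (F_in − F_out)/L = (240.66 − 202.16) / 51300 m = 7.505e-04 mm/s.
R = 7.505e-04 × 3600 = 2.70 mm/hr.
Over 13 h: total = 2.70 × 13 = 35.1 ≈ 35 mm.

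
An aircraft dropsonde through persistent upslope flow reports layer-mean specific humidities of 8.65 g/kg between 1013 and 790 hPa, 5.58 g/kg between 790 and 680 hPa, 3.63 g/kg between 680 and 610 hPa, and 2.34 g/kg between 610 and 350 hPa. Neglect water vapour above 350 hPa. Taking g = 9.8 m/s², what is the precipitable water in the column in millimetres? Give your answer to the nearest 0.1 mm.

Precipitable water is the column-integrated vapour mass per unit area: PW = (1/g) Σ q̄ Δp, with q in kg/kg and Δp in Pa (1 kg/m² of water = 1 mm).
Layer 1013–790 hPa: Δp = 223 hPa = 22300 Pa, q̄ = 0.00865 kg/kg → 0.00865 × 22300 / 9.8 = 19.68 mm
Layer 790–680 hPa: Δp = 110 hPa = 11000 Pa, q̄ = 0.00558 kg/kg → 0.00558 × 11000 / 9.8 = 6.26 mm
Layer 680–610 hPa: Δp = 70 hPa = 7000 Pa, q̄ = 0.00363 kg/kg → 0.00363 × 7000 / 9.8 = 2.59 mm
Layer 610–350 hPa: Δp = 260 hPa = 26000 Pa, q̄ = 0.00234 kg/kg → 0.00234 × 26000 / 9.8 = 6.21 mm
PW = 19.68 + 6.26 + 2.59 + 6.21 = 34.74 ≈ 34.7 mm.

PW ≈ 34.7 mm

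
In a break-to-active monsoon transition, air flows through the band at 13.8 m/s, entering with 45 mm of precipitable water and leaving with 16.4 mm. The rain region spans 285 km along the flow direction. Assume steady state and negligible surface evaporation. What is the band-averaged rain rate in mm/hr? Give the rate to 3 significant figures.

R ≈ 4.99 mm/hr

Column moisture flux per unit crosswind length is F = V × PW.
Inflow: F_in = 13.8 × 45 = 621 mm·m/s
Outflow: F_out = 13.8 × 16.4 = 226.32 mm·m/s
Steady-state rate R = (F_in − F_out)/L = (621 − 226.32) / 285000 m = 1.385e-03 mm/s.
R = 1.385e-03 × 3600 = 4.99 mm/hr.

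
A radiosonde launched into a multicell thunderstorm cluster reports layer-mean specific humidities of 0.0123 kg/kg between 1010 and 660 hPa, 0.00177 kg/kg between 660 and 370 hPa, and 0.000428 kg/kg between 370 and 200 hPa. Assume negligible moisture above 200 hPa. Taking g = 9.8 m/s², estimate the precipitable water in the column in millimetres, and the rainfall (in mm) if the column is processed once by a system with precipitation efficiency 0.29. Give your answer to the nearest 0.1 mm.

PW ≈ 49.9 mm; rainfall ≈ 14.5 mm

Precipitable water is the column-integrated vapour mass per unit area: PW = (1/g) Σ q̄ Δp, with q in kg/kg and Δp in Pa (1 kg/m² of water = 1 mm).
Layer 1010–660 hPa: Δp = 350 hPa = 35000 Pa, q̄ = 0.0123 kg/kg → 0.0123 × 35000 / 9.8 = 43.93 mm
Layer 660–370 hPa: Δp = 290 hPa = 29000 Pa, q̄ = 0.00177 kg/kg → 0.00177 × 29000 / 9.8 = 5.24 mm
Layer 370–200 hPa: Δp = 170 hPa = 17000 Pa, q̄ = 0.000428 kg/kg → 0.000428 × 17000 / 9.8 = 0.74 mm
PW = 43.93 + 5.24 + 0.74 = 49.91 ≈ 49.9 mm.
Rainfall = ε × PW = 0.29 × 49.9 = 14.5 mm.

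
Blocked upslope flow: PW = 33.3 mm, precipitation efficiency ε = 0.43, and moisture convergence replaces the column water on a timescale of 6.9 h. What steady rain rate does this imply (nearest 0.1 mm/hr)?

R ≈ 2.1 mm/hr

Each overturning extracts ε × PW = 0.43 × 33.3 = 14.319 mm.
Rate = ε·PW / τ = 14.319 / 6.9 h = 2.1 mm/hr.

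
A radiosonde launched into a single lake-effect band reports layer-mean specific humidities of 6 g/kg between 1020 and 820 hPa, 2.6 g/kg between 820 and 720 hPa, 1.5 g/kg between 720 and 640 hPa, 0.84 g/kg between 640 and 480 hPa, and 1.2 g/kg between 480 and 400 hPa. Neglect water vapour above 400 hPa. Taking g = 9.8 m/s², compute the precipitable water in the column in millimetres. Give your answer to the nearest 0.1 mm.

Precipitable water is the column-integrated vapour mass per unit area: PW = (1/g) Σ q̄ Δp, with q in kg/kg and Δp in Pa (1 kg/m² of water = 1 mm).
Layer 1020–820 hPa: Δp = 200 hPa = 20000 Pa, q̄ = 0.006 kg/kg → 0.006 × 20000 / 9.8 = 12.24 mm
Layer 820–720 hPa: Δp = 100 hPa = 10000 Pa, q̄ = 0.0026 kg/kg → 0.0026 × 10000 / 9.8 = 2.65 mm
Layer 720–640 hPa: Δp = 80 hPa = 8000 Pa, q̄ = 0.0015 kg/kg → 0.0015 × 8000 / 9.8 = 1.22 mm
Layer 640–480 hPa: Δp = 160 hPa = 16000 Pa, q̄ = 0.00084 kg/kg → 0.00084 × 16000 / 9.8 = 1.37 mm
Layer 480–400 hPa: Δp = 80 hPa = 8000 Pa, q̄ = 0.0012 kg/kg → 0.0012 × 8000 / 9.8 = 0.98 mm
PW = 12.24 + 2.65 + 1.22 + 1.37 + 0.98 = 18.46 ≈ 18.5 mm.

PW ≈ 18.5 mm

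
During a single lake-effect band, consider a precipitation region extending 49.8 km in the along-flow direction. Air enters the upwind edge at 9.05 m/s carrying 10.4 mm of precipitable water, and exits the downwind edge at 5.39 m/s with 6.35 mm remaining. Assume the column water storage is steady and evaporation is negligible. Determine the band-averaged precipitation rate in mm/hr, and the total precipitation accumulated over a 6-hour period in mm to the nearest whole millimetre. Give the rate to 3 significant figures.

Column moisture flux per unit crosswind length is F = V × PW.
Inflow: F_in = 9.05 × 10.4 = 94.12 mm·m/s
Outflow: F_out = 5.39 × 6.35 = 34.2265 mm·m/s
Steady-state rate R = (F_in − F_out)/L = (94.12 − 34.2265) / 49800 m = 1.203e-03 mm/s.
R = 1.203e-03 × 3600 = 4.33 mm/hr.
Over 6 h: total = 4.33 × 6 = 25.98 ≈ 26 mm.

R ≈ 4.33 mm/hr; total ≈ 26 mm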